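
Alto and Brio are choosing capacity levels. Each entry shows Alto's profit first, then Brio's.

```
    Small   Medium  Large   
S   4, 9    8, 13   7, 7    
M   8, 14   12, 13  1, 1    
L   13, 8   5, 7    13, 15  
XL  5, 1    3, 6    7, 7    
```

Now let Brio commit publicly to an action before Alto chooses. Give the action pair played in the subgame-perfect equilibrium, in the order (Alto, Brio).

(L, Large)

Alto best-responds to each possible Brio move:
- Small: BR = L, leader payoff 8.
- Medium: BR = M, leader payoff 13.
- Large: BR = L, leader payoff 15.
Maximizing over 8, 13, 15, Brio chooses Large. Subgame-perfect outcome: (L, Large) with payoffs (13, 15).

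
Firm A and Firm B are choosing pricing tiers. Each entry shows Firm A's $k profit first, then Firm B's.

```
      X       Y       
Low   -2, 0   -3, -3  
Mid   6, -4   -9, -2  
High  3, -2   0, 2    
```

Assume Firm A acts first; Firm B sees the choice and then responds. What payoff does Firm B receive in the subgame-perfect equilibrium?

Firm B best-responds to each possible Firm A move:
- Low: BR = X, leader payoff -2.
- Mid: BR = Y, leader payoff -9.
- High: BR = Y, leader payoff 0.
Among -2, -9, 0, the best is 0 at High. Subgame-perfect outcome: (High, Y) with payoffs (0, 2).

2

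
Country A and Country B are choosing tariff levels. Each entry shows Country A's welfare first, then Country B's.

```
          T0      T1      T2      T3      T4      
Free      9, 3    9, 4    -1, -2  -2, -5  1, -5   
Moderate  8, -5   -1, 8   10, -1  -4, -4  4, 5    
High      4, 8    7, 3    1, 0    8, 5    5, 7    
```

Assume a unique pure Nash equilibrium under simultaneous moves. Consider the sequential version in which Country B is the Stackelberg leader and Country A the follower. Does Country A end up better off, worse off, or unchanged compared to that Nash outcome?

Country A best-responds to each possible Country B move:
- T0 → Country A plays Free (best of 9, 8, 4); Country B gets 3.
- T1 → Country A plays Free (best of 9, -1, 7); Country B gets 4.
- T2 → Country A plays Moderate (best of -1, 10, 1); Country B gets -1.
- T3 → Country A plays High (best of -2, -4, 8); Country B gets 5.
- T4 → Country A plays High (best of 1, 4, 5); Country B gets 7.
Maximizing over 3, 4, -1, 5, 7, Country B chooses T4. Subgame-perfect outcome: (High, T4) with payoffs (5, 7).
Under simultaneous play:
Country A's best replies: T0→Free; T1→Free; T2→Moderate; T3→High; T4→High.
Country B's best replies: Free→T1; Moderate→T1; High→T0.
Only (Free, T1) has each player best-responding; Nash payoffs (9, 4).
Country A earns 5 sequentially versus 9 at the Nash outcome: worse off.

worse off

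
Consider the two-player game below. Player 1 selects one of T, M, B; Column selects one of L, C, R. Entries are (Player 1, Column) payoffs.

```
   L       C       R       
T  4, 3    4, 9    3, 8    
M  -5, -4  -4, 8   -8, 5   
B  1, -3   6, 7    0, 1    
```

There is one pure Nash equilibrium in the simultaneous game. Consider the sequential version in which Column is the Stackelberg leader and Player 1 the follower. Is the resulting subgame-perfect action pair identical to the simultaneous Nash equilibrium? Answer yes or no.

Player 1 best-responds to each possible Column move:
- L: Player 1 compares 4, -5, 1 and picks T; Column would get 3.
- C: Player 1 compares 4, -4, 6 and picks B; Column would get 7.
- R: Player 1 compares 3, -8, 0 and picks T; Column would get 8.
Maximizing over 3, 7, 8, Column chooses R. Subgame-perfect outcome: (T, R) with payoffs (3, 8).
Under simultaneous play:
Player 1's best replies: L→T; C→B; R→T.
Column's best replies: T→C; M→C; B→C.
Only (B, C) has each player best-responding; Nash payoffs (6, 7).
Sequential outcome (T, R) differs from the Nash profile (B, C).

no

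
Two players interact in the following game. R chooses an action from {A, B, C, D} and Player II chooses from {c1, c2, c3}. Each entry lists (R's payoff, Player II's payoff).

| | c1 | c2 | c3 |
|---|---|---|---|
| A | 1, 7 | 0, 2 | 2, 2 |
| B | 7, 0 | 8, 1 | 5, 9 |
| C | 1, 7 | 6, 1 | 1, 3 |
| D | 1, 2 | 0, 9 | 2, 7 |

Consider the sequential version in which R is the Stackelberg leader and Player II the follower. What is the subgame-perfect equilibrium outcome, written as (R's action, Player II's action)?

(B, c3)

Work backward from Player II's decision.
- A: BR = c1, leader payoff 1.
- B: BR = c3, leader payoff 5.
- C: BR = c1, leader payoff 1.
- D: BR = c2, leader payoff 0.
Maximizing over 1, 5, 1, 0, R chooses B. Subgame-perfect outcome: (B, c3) with payoffs (5, 9).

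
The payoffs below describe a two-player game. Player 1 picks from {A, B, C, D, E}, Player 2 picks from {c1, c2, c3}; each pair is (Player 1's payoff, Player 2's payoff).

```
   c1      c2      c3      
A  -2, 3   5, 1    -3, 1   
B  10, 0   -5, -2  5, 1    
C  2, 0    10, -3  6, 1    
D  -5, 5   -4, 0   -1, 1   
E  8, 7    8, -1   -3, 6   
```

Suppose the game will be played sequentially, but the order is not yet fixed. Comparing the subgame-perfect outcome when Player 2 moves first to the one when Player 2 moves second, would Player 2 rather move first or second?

If Player 1 leads: Player 2's best replies are A→c1, B→c3, C→c3, D→c1, E→c1; Player 1's induced payoffs -2, 5, 6, -5, 8; outcome (E, c1), payoffs (8, 7).
If Player 2 leads: Player 1's best replies are c1→B, c2→C, c3→C; Player 2's induced payoffs 0, -3, 1; outcome (C, c3), payoffs (6, 1).
Player 2 gets 1 moving first and 7 moving second, so Player 2 prefers to move second.

second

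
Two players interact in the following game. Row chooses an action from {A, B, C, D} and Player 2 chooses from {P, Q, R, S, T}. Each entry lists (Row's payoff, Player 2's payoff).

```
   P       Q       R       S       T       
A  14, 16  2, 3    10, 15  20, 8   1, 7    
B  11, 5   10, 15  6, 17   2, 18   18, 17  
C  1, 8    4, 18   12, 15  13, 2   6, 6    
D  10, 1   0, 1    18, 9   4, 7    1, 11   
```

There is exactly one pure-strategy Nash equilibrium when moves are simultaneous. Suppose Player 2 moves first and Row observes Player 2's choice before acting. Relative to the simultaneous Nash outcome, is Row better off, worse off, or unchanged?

Solve by backward induction (Player 2 leads).
- P: Row compares 14, 11, 1, 10 and picks A; Player 2 would get 16.
- Q: Row compares 2, 10, 4, 0 and picks B; Player 2 would get 15.
- R: Row compares 10, 6, 12, 18 and picks D; Player 2 would get 9.
- S: Row compares 20, 2, 13, 4 and picks A; Player 2 would get 8.
- T: Row compares 1, 18, 6, 1 and picks B; Player 2 would get 17.
Among 16, 15, 9, 8, 17, the best is 17 at T. Subgame-perfect outcome: (B, T) with payoffs (18, 17).
Now find the simultaneous Nash equilibrium.
Row's best replies: P→A; Q→B; R→D; S→A; T→B.
Player 2's best replies: A→P; B→S; C→Q; D→T.
The unique mutual best reply is (A, P), giving (14, 16).
Row earns 18 sequentially versus 14 at the Nash outcome: better off.

better off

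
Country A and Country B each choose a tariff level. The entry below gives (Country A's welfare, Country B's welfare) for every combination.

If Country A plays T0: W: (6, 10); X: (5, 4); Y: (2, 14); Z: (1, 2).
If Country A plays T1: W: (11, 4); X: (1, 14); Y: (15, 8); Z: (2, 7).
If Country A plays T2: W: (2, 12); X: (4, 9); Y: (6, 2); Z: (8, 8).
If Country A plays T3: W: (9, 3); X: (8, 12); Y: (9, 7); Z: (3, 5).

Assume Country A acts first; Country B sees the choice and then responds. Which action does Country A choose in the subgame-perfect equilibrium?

Backward induction with Country A moving first.
- T0: Country B compares 10, 4, 14, 2 and picks Y; Country A would get 2.
- T1: Country B compares 4, 14, 8, 7 and picks X; Country A would get 1.
- T2: Country B compares 12, 9, 2, 8 and picks W; Country A would get 2.
- T3: Country B compares 3, 12, 7, 5 and picks X; Country A would get 8.
Maximizing over 2, 1, 2, 8, Country A chooses T3. Subgame-perfect outcome: (T3, X) with payoffs (8, 12).

T3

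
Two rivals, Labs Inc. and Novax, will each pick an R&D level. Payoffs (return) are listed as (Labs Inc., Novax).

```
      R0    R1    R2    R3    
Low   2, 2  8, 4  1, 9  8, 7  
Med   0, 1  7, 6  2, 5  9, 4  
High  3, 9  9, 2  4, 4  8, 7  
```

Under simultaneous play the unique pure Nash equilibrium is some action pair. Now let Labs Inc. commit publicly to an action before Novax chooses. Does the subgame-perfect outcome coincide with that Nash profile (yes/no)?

Novax best-responds to each possible Labs Inc. move:
- Low: BR = R2, leader payoff 1.
- Med: BR = R1, leader payoff 7.
- High: BR = R0, leader payoff 3.
Maximizing over 1, 7, 3, Labs Inc. chooses Med. Subgame-perfect outcome: (Med, R1) with payoffs (7, 6).
Under simultaneous play:
Labs Inc.'s best replies: R0→High; R1→High; R2→High; R3→Med.
Novax's best replies: Low→R2; Med→R1; High→R0.
Only (High, R0) has each player best-responding; Nash payoffs (3, 9).
Sequential outcome (Med, R1) differs from the Nash profile (High, R0).

no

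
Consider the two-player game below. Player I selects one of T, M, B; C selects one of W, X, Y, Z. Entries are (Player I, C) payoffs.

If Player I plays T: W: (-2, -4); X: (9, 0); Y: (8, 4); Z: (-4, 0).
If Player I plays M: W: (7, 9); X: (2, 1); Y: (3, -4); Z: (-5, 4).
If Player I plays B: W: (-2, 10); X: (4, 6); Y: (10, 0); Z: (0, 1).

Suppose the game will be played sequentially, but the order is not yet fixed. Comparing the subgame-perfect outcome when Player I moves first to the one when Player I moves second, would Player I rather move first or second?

first

If Player I leads: C's best replies are T→Y, M→W, B→W; Player I's induced payoffs 8, 7, -2; outcome (T, Y), payoffs (8, 4).
If C leads: Player I's best replies are W→M, X→T, Y→B, Z→B; C's induced payoffs 9, 0, 0, 1; outcome (M, W), payoffs (7, 9).
Player I gets 8 moving first and 7 moving second, so Player I prefers to move first.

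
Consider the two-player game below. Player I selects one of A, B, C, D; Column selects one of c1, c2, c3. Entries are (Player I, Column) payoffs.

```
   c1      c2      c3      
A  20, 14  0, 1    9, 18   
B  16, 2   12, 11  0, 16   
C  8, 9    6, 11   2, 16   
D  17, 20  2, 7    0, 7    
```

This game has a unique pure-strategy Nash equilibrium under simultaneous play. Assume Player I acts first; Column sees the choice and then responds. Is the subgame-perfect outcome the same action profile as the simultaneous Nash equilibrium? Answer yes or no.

no

Column best-responds to each possible Player I move:
- A: Column compares 14, 1, 18 and picks c3; Player I would get 9.
- B: Column compares 2, 11, 16 and picks c3; Player I would get 0.
- C: Column compares 9, 11, 16 and picks c3; Player I would get 2.
- D: Column compares 20, 7, 7 and picks c1; Player I would get 17.
Player I's induced payoffs are 9, 0, 2, 17, so Player I commits to D. Subgame-perfect outcome: (D, c1) with payoffs (17, 20).
Now find the simultaneous Nash equilibrium.
Player I's best replies: c1→A; c2→B; c3→A.
Column's best replies: A→c3; B→c3; C→c3; D→c1.
Only (A, c3) has each player best-responding; Nash payoffs (9, 18).
Sequential outcome (D, c1) differs from the Nash profile (A, c3).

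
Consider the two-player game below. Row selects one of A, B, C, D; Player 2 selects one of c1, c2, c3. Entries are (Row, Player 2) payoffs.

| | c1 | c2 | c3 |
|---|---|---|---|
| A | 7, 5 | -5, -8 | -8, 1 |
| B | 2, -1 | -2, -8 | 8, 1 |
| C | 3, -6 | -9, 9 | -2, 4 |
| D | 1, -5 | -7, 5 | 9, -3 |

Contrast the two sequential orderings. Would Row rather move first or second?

If Row leads: Player 2's best replies are A→c1, B→c3, C→c2, D→c2; Row's induced payoffs 7, 8, -9, -7; outcome (B, c3), payoffs (8, 1).
If Player 2 leads: Row's best replies are c1→A, c2→B, c3→D; Player 2's induced payoffs 5, -8, -3; outcome (A, c1), payoffs (7, 5).
Row gets 8 moving first and 7 moving second, so Row prefers to move first.

first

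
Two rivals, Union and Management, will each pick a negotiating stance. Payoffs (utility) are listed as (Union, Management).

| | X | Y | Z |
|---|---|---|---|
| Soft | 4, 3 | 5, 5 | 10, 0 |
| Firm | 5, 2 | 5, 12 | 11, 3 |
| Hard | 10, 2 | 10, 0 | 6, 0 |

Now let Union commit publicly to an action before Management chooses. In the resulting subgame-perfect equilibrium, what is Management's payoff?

2

Solve by backward induction (Union leads).
- Soft: Management compares 3, 5, 0 and picks Y; Union would get 5.
- Firm: Management compares 2, 12, 3 and picks Y; Union would get 5.
- Hard: Management compares 2, 0, 0 and picks X; Union would get 10.
Maximizing over 5, 5, 10, Union chooses Hard. Subgame-perfect outcome: (Hard, X) with payoffs (10, 2).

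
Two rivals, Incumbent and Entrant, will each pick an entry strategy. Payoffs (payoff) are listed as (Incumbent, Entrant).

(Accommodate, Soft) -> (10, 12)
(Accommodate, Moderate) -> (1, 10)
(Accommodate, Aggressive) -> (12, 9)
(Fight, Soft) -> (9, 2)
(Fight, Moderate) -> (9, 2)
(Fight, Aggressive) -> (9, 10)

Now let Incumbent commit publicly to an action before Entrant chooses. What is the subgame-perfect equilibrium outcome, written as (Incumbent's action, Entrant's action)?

(Accommodate, Soft)

Work backward from Entrant's decision.
- Accommodate: BR = Soft, leader payoff 10.
- Fight: BR = Aggressive, leader payoff 9.
Incumbent's induced payoffs are 10, 9, so Incumbent commits to Accommodate. Subgame-perfect outcome: (Accommodate, Soft) with payoffs (10, 12).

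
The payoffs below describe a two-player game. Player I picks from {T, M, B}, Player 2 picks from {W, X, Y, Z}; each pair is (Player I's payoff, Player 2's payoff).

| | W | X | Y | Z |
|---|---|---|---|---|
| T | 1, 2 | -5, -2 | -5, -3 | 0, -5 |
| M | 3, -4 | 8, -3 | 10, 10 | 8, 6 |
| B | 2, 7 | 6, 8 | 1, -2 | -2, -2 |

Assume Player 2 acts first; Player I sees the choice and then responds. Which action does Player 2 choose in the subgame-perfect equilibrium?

Y

Backward induction with Player 2 moving first.
- W → Player I plays M (best of 1, 3, 2); Player 2 gets -4.
- X → Player I plays M (best of -5, 8, 6); Player 2 gets -3.
- Y → Player I plays M (best of -5, 10, 1); Player 2 gets 10.
- Z → Player I plays M (best of 0, 8, -2); Player 2 gets 6.
Maximizing over -4, -3, 10, 6, Player 2 chooses Y. Subgame-perfect outcome: (M, Y) with payoffs (10, 10).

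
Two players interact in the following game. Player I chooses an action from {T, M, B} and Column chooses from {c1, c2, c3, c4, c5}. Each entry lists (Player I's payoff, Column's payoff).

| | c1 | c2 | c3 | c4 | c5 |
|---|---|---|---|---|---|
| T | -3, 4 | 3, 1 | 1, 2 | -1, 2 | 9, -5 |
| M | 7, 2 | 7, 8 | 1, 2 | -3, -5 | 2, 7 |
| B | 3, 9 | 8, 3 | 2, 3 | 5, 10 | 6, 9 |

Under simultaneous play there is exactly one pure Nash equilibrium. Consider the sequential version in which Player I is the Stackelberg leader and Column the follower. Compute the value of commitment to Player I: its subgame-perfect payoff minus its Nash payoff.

2

Column best-responds to each possible Player I move:
- T: Column compares 4, 1, 2, 2, -5 and picks c1; Player I would get -3.
- M: Column compares 2, 8, 2, -5, 7 and picks c2; Player I would get 7.
- B: Column compares 9, 3, 3, 10, 9 and picks c4; Player I would get 5.
Among -3, 7, 5, the best is 7 at M. Subgame-perfect outcome: (M, c2) with payoffs (7, 8).
For the simultaneous game, intersect best replies.
Player I's best replies: c1→M; c2→B; c3→B; c4→B; c5→T.
Column's best replies: T→c1; M→c2; B→c4.
Only (B, c4) has each player best-responding; Nash payoffs (5, 10).
Player I's commitment gain: 7 − 5 = 2.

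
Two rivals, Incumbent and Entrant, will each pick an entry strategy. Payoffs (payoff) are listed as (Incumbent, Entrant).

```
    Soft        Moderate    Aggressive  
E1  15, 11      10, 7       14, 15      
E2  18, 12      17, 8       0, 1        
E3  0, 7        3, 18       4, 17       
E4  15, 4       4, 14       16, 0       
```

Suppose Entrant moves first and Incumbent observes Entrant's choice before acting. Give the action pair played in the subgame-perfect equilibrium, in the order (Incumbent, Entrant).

Work backward from Incumbent's decision.
- Soft: BR = E2, leader payoff 12.
- Moderate: BR = E2, leader payoff 8.
- Aggressive: BR = E4, leader payoff 0.
Among 12, 8, 0, the best is 12 at Soft. Subgame-perfect outcome: (E2, Soft) with payoffs (18, 12).

(E2, Soft)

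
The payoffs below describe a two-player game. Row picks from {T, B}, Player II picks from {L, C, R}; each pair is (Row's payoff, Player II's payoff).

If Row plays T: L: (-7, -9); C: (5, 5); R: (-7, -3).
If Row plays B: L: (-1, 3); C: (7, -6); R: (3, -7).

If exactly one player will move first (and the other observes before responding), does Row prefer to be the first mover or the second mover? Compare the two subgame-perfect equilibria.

first

If Row leads: Player II's best replies are T→C, B→L; Row's induced payoffs 5, -1; outcome (T, C), payoffs (5, 5).
If Player II leads: Row's best replies are L→B, C→B, R→B; Player II's induced payoffs 3, -6, -7; outcome (B, L), payoffs (-1, 3).
Row gets 5 moving first and -1 moving second, so Row prefers to move first.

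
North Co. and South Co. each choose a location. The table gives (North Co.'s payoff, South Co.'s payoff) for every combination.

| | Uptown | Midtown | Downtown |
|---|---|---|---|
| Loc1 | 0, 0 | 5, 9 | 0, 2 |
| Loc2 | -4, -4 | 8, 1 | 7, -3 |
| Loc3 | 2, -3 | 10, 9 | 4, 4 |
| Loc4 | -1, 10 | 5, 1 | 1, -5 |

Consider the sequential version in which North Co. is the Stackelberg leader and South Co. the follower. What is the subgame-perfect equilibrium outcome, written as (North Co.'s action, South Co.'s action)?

South Co. best-responds to each possible North Co. move:
- Loc1: South Co. compares 0, 9, 2 and picks Midtown; North Co. would get 5.
- Loc2: South Co. compares -4, 1, -3 and picks Midtown; North Co. would get 8.
- Loc3: South Co. compares -3, 9, 4 and picks Midtown; North Co. would get 10.
- Loc4: South Co. compares 10, 1, -5 and picks Uptown; North Co. would get -1.
Maximizing over 5, 8, 10, -1, North Co. chooses Loc3. Subgame-perfect outcome: (Loc3, Midtown) with payoffs (10, 9).

(Loc3, Midtown)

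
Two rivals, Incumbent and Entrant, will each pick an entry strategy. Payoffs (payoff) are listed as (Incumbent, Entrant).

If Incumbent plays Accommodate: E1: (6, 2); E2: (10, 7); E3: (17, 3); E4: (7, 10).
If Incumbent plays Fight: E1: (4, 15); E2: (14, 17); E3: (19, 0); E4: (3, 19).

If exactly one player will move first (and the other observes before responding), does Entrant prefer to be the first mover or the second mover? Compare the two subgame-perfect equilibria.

first

If Incumbent leads: Entrant's best replies are Accommodate→E4, Fight→E4; Incumbent's induced payoffs 7, 3; outcome (Accommodate, E4), payoffs (7, 10).
If Entrant leads: Incumbent's best replies are E1→Accommodate, E2→Fight, E3→Fight, E4→Accommodate; Entrant's induced payoffs 2, 17, 0, 10; outcome (Fight, E2), payoffs (14, 17).
Entrant gets 17 moving first and 10 moving second, so Entrant prefers to move first.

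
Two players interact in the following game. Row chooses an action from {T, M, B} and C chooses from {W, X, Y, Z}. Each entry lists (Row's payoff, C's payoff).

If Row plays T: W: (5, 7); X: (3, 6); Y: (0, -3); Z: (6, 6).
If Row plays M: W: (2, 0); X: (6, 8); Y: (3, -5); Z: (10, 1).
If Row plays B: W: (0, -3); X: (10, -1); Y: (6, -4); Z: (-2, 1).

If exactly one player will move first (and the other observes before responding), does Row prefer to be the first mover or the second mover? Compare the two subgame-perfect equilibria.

If Row leads: C's best replies are T→W, M→X, B→Z; Row's induced payoffs 5, 6, -2; outcome (M, X), payoffs (6, 8).
If C leads: Row's best replies are W→T, X→B, Y→B, Z→M; C's induced payoffs 7, -1, -4, 1; outcome (T, W), payoffs (5, 7).
Row gets 6 moving first and 5 moving second, so Row prefers to move first.

first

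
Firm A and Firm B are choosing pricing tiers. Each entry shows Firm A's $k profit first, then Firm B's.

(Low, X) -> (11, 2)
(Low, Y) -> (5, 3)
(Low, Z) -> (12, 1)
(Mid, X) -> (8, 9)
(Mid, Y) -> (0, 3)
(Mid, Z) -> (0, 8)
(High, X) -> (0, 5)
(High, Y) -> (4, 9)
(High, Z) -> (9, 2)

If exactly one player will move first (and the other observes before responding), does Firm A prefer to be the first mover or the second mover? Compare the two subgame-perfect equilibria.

first

If Firm A leads: Firm B's best replies are Low→Y, Mid→X, High→Y; Firm A's induced payoffs 5, 8, 4; outcome (Mid, X), payoffs (8, 9).
If Firm B leads: Firm A's best replies are X→Low, Y→Low, Z→Low; Firm B's induced payoffs 2, 3, 1; outcome (Low, Y), payoffs (5, 3).
Firm A gets 8 moving first and 5 moving second, so Firm A prefers to move first.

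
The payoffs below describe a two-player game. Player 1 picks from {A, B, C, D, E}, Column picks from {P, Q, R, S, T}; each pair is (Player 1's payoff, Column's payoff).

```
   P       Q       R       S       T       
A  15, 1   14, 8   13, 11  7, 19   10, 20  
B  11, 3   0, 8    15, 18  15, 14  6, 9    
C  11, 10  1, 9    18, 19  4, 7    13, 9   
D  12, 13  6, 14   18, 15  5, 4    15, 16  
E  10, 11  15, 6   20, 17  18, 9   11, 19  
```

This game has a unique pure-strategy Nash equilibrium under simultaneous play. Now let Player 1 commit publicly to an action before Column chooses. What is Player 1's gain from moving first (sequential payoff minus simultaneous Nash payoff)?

3

Column best-responds to each possible Player 1 move:
- A: Column compares 1, 8, 11, 19, 20 and picks T; Player 1 would get 10.
- B: Column compares 3, 8, 18, 14, 9 and picks R; Player 1 would get 15.
- C: Column compares 10, 9, 19, 7, 9 and picks R; Player 1 would get 18.
- D: Column compares 13, 14, 15, 4, 16 and picks T; Player 1 would get 15.
- E: Column compares 11, 6, 17, 9, 19 and picks T; Player 1 would get 11.
Maximizing over 10, 15, 18, 15, 11, Player 1 chooses C. Subgame-perfect outcome: (C, R) with payoffs (18, 19).
For the simultaneous game, intersect best replies.
Player 1's best replies: P→A; Q→E; R→E; S→E; T→D.
Column's best replies: A→T; B→R; C→R; D→T; E→T.
The unique mutual best reply is (D, T), giving (15, 16).
Player 1's commitment gain: 18 − 15 = 3.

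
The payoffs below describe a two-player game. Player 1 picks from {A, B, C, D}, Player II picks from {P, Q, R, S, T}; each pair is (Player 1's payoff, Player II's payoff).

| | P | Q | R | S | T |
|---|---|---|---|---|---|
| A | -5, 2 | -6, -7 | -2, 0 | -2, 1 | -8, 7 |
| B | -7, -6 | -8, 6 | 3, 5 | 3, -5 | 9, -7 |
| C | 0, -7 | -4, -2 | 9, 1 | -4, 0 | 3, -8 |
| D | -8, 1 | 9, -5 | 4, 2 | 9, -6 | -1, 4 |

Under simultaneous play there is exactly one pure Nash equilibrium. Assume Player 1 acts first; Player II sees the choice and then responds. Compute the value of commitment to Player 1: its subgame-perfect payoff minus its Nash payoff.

0

Solve by backward induction (Player 1 leads).
- A → Player II plays T (best of 2, -7, 0, 1, 7); Player 1 gets -8.
- B → Player II plays Q (best of -6, 6, 5, -5, -7); Player 1 gets -8.
- C → Player II plays R (best of -7, -2, 1, 0, -8); Player 1 gets 9.
- D → Player II plays T (best of 1, -5, 2, -6, 4); Player 1 gets -1.
Among -8, -8, 9, -1, the best is 9 at C. Subgame-perfect outcome: (C, R) with payoffs (9, 1).
For the simultaneous game, intersect best replies.
Player 1's best replies: P→C; Q→D; R→C; S→D; T→B.
Player II's best replies: A→T; B→Q; C→R; D→T.
Only (C, R) has each player best-responding; Nash payoffs (9, 1).
Player 1's commitment gain: 9 − 9 = 0.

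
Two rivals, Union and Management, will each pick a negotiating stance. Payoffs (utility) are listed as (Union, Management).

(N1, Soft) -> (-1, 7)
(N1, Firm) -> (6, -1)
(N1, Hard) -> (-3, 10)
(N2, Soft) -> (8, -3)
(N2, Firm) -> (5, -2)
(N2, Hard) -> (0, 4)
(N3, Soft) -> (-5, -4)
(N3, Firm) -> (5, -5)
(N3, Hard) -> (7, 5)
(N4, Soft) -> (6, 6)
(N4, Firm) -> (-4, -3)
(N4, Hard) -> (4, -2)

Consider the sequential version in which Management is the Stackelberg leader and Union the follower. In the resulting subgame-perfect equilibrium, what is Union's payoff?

7

Backward induction with Management moving first.
- Soft → Union plays N2 (best of -1, 8, -5, 6); Management gets -3.
- Firm → Union plays N1 (best of 6, 5, 5, -4); Management gets -1.
- Hard → Union plays N3 (best of -3, 0, 7, 4); Management gets 5.
Maximizing over -3, -1, 5, Management chooses Hard. Subgame-perfect outcome: (N3, Hard) with payoffs (7, 5).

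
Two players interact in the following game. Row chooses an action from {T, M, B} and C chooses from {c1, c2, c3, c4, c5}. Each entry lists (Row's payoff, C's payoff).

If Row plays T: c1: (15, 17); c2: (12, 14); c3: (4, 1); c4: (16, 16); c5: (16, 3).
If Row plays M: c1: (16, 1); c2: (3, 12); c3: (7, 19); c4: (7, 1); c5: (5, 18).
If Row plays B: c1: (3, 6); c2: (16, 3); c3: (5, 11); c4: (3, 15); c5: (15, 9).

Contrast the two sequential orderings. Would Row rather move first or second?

first

If Row leads: C's best replies are T→c1, M→c3, B→c4; Row's induced payoffs 15, 7, 3; outcome (T, c1), payoffs (15, 17).
If C leads: Row's best replies are c1→M, c2→B, c3→M, c4→T, c5→T; C's induced payoffs 1, 3, 19, 16, 3; outcome (M, c3), payoffs (7, 19).
Row gets 15 moving first and 7 moving second, so Row prefers to move first.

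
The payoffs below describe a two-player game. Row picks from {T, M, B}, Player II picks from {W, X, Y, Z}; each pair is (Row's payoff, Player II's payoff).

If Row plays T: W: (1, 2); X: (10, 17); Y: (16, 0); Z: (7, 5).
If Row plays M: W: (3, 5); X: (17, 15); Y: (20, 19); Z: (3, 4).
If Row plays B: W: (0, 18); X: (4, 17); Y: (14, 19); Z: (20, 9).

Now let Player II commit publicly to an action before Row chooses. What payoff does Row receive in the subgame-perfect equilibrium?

Work backward from Row's decision.
- W: BR = M, leader payoff 5.
- X: BR = M, leader payoff 15.
- Y: BR = M, leader payoff 19.
- Z: BR = B, leader payoff 9.
Maximizing over 5, 15, 19, 9, Player II chooses Y. Subgame-perfect outcome: (M, Y) with payoffs (20, 19).

20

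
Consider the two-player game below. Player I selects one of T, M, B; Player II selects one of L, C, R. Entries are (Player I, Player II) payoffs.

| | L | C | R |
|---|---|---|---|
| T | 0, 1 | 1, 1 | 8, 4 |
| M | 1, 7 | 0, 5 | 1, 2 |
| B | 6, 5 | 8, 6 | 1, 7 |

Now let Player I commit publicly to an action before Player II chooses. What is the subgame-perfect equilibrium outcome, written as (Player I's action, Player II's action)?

(T, R)

Player II best-responds to each possible Player I move:
- T: Player II compares 1, 1, 4 and picks R; Player I would get 8.
- M: Player II compares 7, 5, 2 and picks L; Player I would get 1.
- B: Player II compares 5, 6, 7 and picks R; Player I would get 1.
Among 8, 1, 1, the best is 8 at T. Subgame-perfect outcome: (T, R) with payoffs (8, 4).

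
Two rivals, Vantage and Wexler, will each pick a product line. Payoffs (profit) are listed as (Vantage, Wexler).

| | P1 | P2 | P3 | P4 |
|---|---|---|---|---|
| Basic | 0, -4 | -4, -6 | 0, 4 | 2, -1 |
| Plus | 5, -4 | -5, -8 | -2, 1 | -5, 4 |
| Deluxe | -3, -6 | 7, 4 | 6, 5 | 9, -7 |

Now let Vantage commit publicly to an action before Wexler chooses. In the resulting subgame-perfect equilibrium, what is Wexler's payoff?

5

Solve by backward induction (Vantage leads).
- Basic: BR = P3, leader payoff 0.
- Plus: BR = P4, leader payoff -5.
- Deluxe: BR = P3, leader payoff 6.
Among 0, -5, 6, the best is 6 at Deluxe. Subgame-perfect outcome: (Deluxe, P3) with payoffs (6, 5).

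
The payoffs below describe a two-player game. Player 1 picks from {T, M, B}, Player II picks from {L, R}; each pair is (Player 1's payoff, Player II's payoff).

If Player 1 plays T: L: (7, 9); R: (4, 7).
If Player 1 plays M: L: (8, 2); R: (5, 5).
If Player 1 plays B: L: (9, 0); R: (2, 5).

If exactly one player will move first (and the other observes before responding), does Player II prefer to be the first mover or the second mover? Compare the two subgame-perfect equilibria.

second

If Player 1 leads: Player II's best replies are T→L, M→R, B→R; Player 1's induced payoffs 7, 5, 2; outcome (T, L), payoffs (7, 9).
If Player II leads: Player 1's best replies are L→B, R→M; Player II's induced payoffs 0, 5; outcome (M, R), payoffs (5, 5).
Player II gets 5 moving first and 9 moving second, so Player II prefers to move second.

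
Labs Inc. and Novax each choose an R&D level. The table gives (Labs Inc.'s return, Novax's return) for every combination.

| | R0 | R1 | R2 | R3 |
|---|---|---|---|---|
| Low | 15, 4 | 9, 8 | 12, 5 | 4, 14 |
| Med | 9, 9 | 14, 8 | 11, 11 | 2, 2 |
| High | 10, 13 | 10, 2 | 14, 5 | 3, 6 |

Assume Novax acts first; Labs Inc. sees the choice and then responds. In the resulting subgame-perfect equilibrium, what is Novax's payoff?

Backward induction with Novax moving first.
- R0 → Labs Inc. plays Low (best of 15, 9, 10); Novax gets 4.
- R1 → Labs Inc. plays Med (best of 9, 14, 10); Novax gets 8.
- R2 → Labs Inc. plays High (best of 12, 11, 14); Novax gets 5.
- R3 → Labs Inc. plays Low (best of 4, 2, 3); Novax gets 14.
Maximizing over 4, 8, 5, 14, Novax chooses R3. Subgame-perfect outcome: (Low, R3) with payoffs (4, 14).

14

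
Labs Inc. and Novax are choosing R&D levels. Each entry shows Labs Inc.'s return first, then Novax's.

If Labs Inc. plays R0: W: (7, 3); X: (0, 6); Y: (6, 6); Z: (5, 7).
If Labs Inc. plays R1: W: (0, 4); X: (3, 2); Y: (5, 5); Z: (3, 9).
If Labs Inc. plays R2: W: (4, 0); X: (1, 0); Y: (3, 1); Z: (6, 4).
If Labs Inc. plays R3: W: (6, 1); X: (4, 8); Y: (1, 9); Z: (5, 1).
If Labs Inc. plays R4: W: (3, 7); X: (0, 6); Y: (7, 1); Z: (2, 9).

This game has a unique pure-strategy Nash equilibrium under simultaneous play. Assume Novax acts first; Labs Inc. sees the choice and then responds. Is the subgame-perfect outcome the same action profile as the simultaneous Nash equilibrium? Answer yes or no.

Backward induction with Novax moving first.
- W → Labs Inc. plays R0 (best of 7, 0, 4, 6, 3); Novax gets 3.
- X → Labs Inc. plays R3 (best of 0, 3, 1, 4, 0); Novax gets 8.
- Y → Labs Inc. plays R4 (best of 6, 5, 3, 1, 7); Novax gets 1.
- Z → Labs Inc. plays R2 (best of 5, 3, 6, 5, 2); Novax gets 4.
Among 3, 8, 1, 4, the best is 8 at X. Subgame-perfect outcome: (R3, X) with payoffs (4, 8).
For the simultaneous game, intersect best replies.
Labs Inc.'s best replies: W→R0; X→R3; Y→R4; Z→R2.
Novax's best replies: R0→Z; R1→Z; R2→Z; R3→Y; R4→Z.
Only (R2, Z) has each player best-responding; Nash payoffs (6, 4).
Sequential outcome (R3, X) differs from the Nash profile (R2, Z).

no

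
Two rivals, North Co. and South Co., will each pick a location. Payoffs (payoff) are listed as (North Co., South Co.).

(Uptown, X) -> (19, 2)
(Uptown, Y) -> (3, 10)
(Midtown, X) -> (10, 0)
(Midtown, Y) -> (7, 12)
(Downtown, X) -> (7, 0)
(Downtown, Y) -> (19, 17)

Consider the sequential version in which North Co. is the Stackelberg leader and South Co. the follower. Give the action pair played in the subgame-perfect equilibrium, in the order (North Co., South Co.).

Work backward from South Co.'s decision.
- Uptown → South Co. plays Y (best of 2, 10); North Co. gets 3.
- Midtown → South Co. plays Y (best of 0, 12); North Co. gets 7.
- Downtown → South Co. plays Y (best of 0, 17); North Co. gets 19.
Maximizing over 3, 7, 19, North Co. chooses Downtown. Subgame-perfect outcome: (Downtown, Y) with payoffs (19, 17).

(Downtown, Y)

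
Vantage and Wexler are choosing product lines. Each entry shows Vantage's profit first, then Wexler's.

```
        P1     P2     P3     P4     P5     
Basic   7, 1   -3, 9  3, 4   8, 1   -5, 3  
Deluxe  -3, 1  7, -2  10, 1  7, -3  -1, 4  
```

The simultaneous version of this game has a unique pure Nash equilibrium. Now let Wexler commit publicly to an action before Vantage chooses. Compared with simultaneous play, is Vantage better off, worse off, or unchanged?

Vantage best-responds to each possible Wexler move:
- P1: Vantage compares 7, -3 and picks Basic; Wexler would get 1.
- P2: Vantage compares -3, 7 and picks Deluxe; Wexler would get -2.
- P3: Vantage compares 3, 10 and picks Deluxe; Wexler would get 1.
- P4: Vantage compares 8, 7 and picks Basic; Wexler would get 1.
- P5: Vantage compares -5, -1 and picks Deluxe; Wexler would get 4.
Maximizing over 1, -2, 1, 1, 4, Wexler chooses P5. Subgame-perfect outcome: (Deluxe, P5) with payoffs (-1, 4).
For the simultaneous game, intersect best replies.
Vantage's best replies: P1→Basic; P2→Deluxe; P3→Deluxe; P4→Basic; P5→Deluxe.
Wexler's best replies: Basic→P2; Deluxe→P5.
The unique mutual best reply is (Deluxe, P5), giving (-1, 4).
Vantage earns -1 sequentially versus -1 at the Nash outcome: unchanged.

unchanged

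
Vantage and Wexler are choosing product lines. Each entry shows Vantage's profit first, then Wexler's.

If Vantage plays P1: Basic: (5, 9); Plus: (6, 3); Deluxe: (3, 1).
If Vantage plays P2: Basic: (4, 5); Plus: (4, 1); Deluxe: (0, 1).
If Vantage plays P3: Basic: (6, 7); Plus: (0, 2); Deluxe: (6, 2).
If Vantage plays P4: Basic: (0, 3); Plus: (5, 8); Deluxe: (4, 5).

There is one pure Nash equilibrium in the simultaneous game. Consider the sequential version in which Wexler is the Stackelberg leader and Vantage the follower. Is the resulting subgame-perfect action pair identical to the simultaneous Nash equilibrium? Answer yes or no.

Vantage best-responds to each possible Wexler move:
- Basic: BR = P3, leader payoff 7.
- Plus: BR = P1, leader payoff 3.
- Deluxe: BR = P3, leader payoff 2.
Among 7, 3, 2, the best is 7 at Basic. Subgame-perfect outcome: (P3, Basic) with payoffs (6, 7).
For the simultaneous game, intersect best replies.
Vantage's best replies: Basic→P3; Plus→P1; Deluxe→P3.
Wexler's best replies: P1→Basic; P2→Basic; P3→Basic; P4→Plus.
Only (P3, Basic) has each player best-responding; Nash payoffs (6, 7).
Sequential outcome (P3, Basic) coincides with the Nash profile (P3, Basic).

yes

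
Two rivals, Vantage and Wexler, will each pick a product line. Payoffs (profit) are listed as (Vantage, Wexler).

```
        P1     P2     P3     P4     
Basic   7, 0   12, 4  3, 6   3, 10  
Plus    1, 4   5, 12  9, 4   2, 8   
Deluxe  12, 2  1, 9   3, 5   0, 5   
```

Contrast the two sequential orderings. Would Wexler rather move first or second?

If Vantage leads: Wexler's best replies are Basic→P4, Plus→P2, Deluxe→P2; Vantage's induced payoffs 3, 5, 1; outcome (Plus, P2), payoffs (5, 12).
If Wexler leads: Vantage's best replies are P1→Deluxe, P2→Basic, P3→Plus, P4→Basic; Wexler's induced payoffs 2, 4, 4, 10; outcome (Basic, P4), payoffs (3, 10).
Wexler gets 10 moving first and 12 moving second, so Wexler prefers to move second.

second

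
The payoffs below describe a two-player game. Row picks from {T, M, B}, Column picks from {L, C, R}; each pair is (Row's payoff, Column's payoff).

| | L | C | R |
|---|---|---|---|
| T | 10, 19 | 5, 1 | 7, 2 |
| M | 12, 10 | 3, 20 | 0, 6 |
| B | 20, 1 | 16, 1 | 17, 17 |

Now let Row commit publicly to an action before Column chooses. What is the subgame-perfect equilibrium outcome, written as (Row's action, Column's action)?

Work backward from Column's decision.
- T: Column compares 19, 1, 2 and picks L; Row would get 10.
- M: Column compares 10, 20, 6 and picks C; Row would get 3.
- B: Column compares 1, 1, 17 and picks R; Row would get 17.
Row's induced payoffs are 10, 3, 17, so Row commits to B. Subgame-perfect outcome: (B, R) with payoffs (17, 17).

(B, R)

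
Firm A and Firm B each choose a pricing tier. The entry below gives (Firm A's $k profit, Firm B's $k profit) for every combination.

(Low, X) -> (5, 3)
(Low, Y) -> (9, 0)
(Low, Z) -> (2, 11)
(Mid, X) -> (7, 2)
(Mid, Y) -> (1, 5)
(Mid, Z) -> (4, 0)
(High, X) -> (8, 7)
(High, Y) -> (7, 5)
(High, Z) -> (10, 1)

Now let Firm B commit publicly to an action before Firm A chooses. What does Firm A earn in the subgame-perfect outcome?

8

Solve by backward induction (Firm B leads).
- X: Firm A compares 5, 7, 8 and picks High; Firm B would get 7.
- Y: Firm A compares 9, 1, 7 and picks Low; Firm B would get 0.
- Z: Firm A compares 2, 4, 10 and picks High; Firm B would get 1.
Maximizing over 7, 0, 1, Firm B chooses X. Subgame-perfect outcome: (High, X) with payoffs (8, 7).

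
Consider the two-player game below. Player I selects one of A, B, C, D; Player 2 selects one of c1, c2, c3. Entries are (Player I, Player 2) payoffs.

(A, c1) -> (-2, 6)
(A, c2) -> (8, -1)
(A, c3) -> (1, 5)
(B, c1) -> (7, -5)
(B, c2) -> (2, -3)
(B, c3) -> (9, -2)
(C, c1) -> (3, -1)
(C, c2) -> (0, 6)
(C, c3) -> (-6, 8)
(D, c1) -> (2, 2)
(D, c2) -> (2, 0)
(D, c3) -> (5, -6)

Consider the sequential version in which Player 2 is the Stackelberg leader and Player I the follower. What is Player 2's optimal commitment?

Work backward from Player I's decision.
- c1: Player I compares -2, 7, 3, 2 and picks B; Player 2 would get -5.
- c2: Player I compares 8, 2, 0, 2 and picks A; Player 2 would get -1.
- c3: Player I compares 1, 9, -6, 5 and picks B; Player 2 would get -2.
Maximizing over -5, -1, -2, Player 2 chooses c2. Subgame-perfect outcome: (A, c2) with payoffs (8, -1).

c2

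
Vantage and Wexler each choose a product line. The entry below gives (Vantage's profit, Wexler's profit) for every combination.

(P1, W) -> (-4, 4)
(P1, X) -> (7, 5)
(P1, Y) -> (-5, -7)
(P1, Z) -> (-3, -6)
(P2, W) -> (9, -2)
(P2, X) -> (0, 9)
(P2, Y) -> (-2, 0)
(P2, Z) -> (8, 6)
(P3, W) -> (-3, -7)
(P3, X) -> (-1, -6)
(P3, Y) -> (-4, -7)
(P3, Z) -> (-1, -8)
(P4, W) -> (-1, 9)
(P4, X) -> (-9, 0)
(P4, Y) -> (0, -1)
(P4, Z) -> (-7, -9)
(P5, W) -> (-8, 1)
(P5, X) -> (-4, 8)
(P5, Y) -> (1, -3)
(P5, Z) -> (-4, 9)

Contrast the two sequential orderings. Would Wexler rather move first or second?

If Vantage leads: Wexler's best replies are P1→X, P2→X, P3→X, P4→W, P5→Z; Vantage's induced payoffs 7, 0, -1, -1, -4; outcome (P1, X), payoffs (7, 5).
If Wexler leads: Vantage's best replies are W→P2, X→P1, Y→P5, Z→P2; Wexler's induced payoffs -2, 5, -3, 6; outcome (P2, Z), payoffs (8, 6).
Wexler gets 6 moving first and 5 moving second, so Wexler prefers to move first.

first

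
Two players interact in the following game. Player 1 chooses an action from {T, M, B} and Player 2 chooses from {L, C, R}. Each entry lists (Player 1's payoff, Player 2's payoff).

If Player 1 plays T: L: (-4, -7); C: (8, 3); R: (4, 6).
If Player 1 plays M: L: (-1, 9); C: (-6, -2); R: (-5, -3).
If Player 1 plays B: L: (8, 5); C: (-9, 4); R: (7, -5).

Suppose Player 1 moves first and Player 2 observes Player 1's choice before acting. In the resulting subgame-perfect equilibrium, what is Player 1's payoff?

8

Backward induction with Player 1 moving first.
- T: Player 2 compares -7, 3, 6 and picks R; Player 1 would get 4.
- M: Player 2 compares 9, -2, -3 and picks L; Player 1 would get -1.
- B: Player 2 compares 5, 4, -5 and picks L; Player 1 would get 8.
Player 1's induced payoffs are 4, -1, 8, so Player 1 commits to B. Subgame-perfect outcome: (B, L) with payoffs (8, 5).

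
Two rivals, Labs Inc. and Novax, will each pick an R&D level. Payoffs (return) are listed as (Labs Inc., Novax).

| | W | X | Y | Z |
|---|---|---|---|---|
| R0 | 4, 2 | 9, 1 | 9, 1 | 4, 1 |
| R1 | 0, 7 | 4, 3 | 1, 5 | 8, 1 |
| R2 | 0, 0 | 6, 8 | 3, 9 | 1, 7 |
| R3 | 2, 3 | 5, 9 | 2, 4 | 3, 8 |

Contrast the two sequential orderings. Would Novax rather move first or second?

second

If Labs Inc. leads: Novax's best replies are R0→W, R1→W, R2→Y, R3→X; Labs Inc.'s induced payoffs 4, 0, 3, 5; outcome (R3, X), payoffs (5, 9).
If Novax leads: Labs Inc.'s best replies are W→R0, X→R0, Y→R0, Z→R1; Novax's induced payoffs 2, 1, 1, 1; outcome (R0, W), payoffs (4, 2).
Novax gets 2 moving first and 9 moving second, so Novax prefers to move second.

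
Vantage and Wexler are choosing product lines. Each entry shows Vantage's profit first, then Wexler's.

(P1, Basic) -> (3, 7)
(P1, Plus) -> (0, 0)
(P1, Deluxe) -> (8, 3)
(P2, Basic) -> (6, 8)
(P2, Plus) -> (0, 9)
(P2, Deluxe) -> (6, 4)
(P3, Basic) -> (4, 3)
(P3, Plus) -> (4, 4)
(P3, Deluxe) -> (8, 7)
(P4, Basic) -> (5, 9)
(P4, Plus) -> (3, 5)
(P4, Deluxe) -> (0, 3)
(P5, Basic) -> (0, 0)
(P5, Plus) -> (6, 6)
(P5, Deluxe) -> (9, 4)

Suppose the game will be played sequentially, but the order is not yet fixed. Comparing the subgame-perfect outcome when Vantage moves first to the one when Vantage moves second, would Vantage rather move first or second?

first

If Vantage leads: Wexler's best replies are P1→Basic, P2→Plus, P3→Deluxe, P4→Basic, P5→Plus; Vantage's induced payoffs 3, 0, 8, 5, 6; outcome (P3, Deluxe), payoffs (8, 7).
If Wexler leads: Vantage's best replies are Basic→P2, Plus→P5, Deluxe→P5; Wexler's induced payoffs 8, 6, 4; outcome (P2, Basic), payoffs (6, 8).
Vantage gets 8 moving first and 6 moving second, so Vantage prefers to move first.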